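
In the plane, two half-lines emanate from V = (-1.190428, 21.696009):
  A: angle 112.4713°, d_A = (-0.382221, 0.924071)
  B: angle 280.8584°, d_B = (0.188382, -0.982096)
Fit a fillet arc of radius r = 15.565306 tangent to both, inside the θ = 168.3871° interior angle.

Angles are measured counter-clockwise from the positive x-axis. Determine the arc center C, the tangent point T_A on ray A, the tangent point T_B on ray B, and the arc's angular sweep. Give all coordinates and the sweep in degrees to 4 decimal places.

bisector direction at 196.6649° = (-0.957999,-0.286773)
center distance |VC| = r/sin(θ/2) = 15.565306/sin(84.1936°) = 15.645578
C = V + |VC|·bis = (-16.1789,17.2093)
T_A = V + ((C−V)·d_A)·d_A = V + 1.5828·d_A = (-1.7954,23.1587)
T_B = V + ((C−V)·d_B)·d_B = V + 1.5828·d_B = (-0.8922,20.1415)
sweep = 180° − θ = 11.6129°

center=(-16.1789,17.2093) T_A=(-1.7954,23.1587) T_B=(-0.8922,20.1415) sweep=11.6129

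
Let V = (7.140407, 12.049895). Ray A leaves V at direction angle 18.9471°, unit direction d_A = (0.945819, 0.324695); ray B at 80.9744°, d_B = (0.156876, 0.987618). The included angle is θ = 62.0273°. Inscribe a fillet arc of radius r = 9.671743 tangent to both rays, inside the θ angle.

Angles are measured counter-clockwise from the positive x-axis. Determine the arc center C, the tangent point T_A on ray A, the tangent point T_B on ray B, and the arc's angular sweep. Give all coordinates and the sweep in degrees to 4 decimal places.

center=(19.2162,26.4212) T_A=(22.3566,17.2735) T_B=(9.6642,27.9385) sweep=117.9727

bisector direction at 49.9607° = (0.643312,0.765604)
center distance |VC| = r/sin(θ/2) = 9.671743/sin(31.0136°) = 18.771253
C = V + |VC|·bis = (19.2162,26.4212)
T_A = V + ((C−V)·d_A)·d_A = V + 16.0878·d_A = (22.3566,17.2735)
T_B = V + ((C−V)·d_B)·d_B = V + 16.0878·d_B = (9.6642,27.9385)
sweep = 180° − θ = 117.9727°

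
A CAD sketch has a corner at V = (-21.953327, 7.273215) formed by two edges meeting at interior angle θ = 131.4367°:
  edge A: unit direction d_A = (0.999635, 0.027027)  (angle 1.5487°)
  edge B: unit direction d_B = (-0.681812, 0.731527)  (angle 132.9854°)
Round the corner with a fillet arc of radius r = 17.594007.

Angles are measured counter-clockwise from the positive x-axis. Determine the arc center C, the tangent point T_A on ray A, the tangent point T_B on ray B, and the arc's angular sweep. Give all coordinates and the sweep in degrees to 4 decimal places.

center=(-14.4945,25.0753) T_A=(-14.0190,7.4877) T_B=(-27.3650,13.0795) sweep=48.5633

bisector direction at 67.2670° = (0.386437,0.922316)
center distance |VC| = r/sin(θ/2) = 17.594007/sin(65.7184°) = 19.301515
C = V + |VC|·bis = (-14.4945,25.0753)
T_A = V + ((C−V)·d_A)·d_A = V + 7.9372·d_A = (-14.0190,7.4877)
T_B = V + ((C−V)·d_B)·d_B = V + 7.9372·d_B = (-27.3650,13.0795)
sweep = 180° − θ = 48.5633°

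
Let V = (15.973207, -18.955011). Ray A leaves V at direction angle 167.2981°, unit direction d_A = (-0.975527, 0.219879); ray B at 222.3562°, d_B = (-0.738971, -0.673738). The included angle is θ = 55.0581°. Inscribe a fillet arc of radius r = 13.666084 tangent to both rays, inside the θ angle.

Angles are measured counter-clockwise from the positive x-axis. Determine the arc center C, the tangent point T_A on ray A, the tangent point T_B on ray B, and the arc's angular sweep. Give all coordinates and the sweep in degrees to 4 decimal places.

bisector direction at 194.8272° = (-0.966702,-0.255904)
center distance |VC| = r/sin(θ/2) = 13.666084/sin(27.5291°) = 29.567578
C = V + |VC|·bis = (-12.6098,-26.5215)
T_A = V + ((C−V)·d_A)·d_A = V + 26.2198·d_A = (-9.6050,-13.1898)
T_B = V + ((C−V)·d_B)·d_B = V + 26.2198·d_B = (-3.4025,-36.6203)
sweep = 180° − θ = 124.9419°

center=(-12.6098,-26.5215) T_A=(-9.6050,-13.1898) T_B=(-3.4025,-36.6203) sweep=124.9419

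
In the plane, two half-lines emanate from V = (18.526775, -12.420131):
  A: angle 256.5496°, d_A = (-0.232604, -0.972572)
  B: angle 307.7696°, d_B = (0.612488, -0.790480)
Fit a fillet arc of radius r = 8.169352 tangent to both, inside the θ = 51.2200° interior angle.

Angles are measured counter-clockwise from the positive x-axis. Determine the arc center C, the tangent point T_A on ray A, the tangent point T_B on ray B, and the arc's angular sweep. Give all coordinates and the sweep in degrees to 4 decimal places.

center=(22.5078,-30.8960) T_A=(14.5625,-28.9958) T_B=(28.9655,-25.8924) sweep=128.7800

bisector direction at 282.1596° = (0.210636,-0.977565)
center distance |VC| = r/sin(θ/2) = 8.169352/sin(25.6100°) = 18.899900
C = V + |VC|·bis = (22.5078,-30.8960)
T_A = V + ((C−V)·d_A)·d_A = V + 17.0431·d_A = (14.5625,-28.9958)
T_B = V + ((C−V)·d_B)·d_B = V + 17.0431·d_B = (28.9655,-25.8924)
sweep = 180° − θ = 128.7800°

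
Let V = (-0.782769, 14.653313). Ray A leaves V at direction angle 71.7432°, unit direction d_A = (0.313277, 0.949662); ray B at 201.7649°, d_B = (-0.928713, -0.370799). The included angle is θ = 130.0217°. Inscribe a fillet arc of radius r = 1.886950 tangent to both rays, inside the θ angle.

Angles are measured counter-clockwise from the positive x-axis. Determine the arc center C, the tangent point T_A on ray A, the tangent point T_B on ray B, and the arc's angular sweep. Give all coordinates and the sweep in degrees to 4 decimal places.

center=(-2.2992,16.0796) T_A=(-0.5073,15.4885) T_B=(-1.5995,14.3272) sweep=49.9783

bisector direction at 136.7541° = (-0.728419,0.685132)
center distance |VC| = r/sin(θ/2) = 1.886950/sin(65.0109°) = 2.081835
C = V + |VC|·bis = (-2.2992,16.0796)
T_A = V + ((C−V)·d_A)·d_A = V + 0.8795·d_A = (-0.5073,15.4885)
T_B = V + ((C−V)·d_B)·d_B = V + 0.8795·d_B = (-1.5995,14.3272)
sweep = 180° − θ = 49.9783°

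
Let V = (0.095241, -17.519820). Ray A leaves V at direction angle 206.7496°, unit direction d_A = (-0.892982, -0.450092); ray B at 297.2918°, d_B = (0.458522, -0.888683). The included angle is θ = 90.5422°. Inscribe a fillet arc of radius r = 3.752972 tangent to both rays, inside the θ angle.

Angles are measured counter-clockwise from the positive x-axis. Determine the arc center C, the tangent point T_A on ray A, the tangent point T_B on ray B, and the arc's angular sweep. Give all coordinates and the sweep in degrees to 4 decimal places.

center=(-1.5353,-22.5444) T_A=(-3.2245,-19.1931) T_B=(1.7999,-20.8236) sweep=89.4578

bisector direction at 252.0207° = (-0.308673,-0.951168)
center distance |VC| = r/sin(θ/2) = 3.752972/sin(45.2711°) = 5.282568
C = V + |VC|·bis = (-1.5353,-22.5444)
T_A = V + ((C−V)·d_A)·d_A = V + 3.7176·d_A = (-3.2245,-19.1931)
T_B = V + ((C−V)·d_B)·d_B = V + 3.7176·d_B = (1.7999,-20.8236)
sweep = 180° − θ = 89.4578°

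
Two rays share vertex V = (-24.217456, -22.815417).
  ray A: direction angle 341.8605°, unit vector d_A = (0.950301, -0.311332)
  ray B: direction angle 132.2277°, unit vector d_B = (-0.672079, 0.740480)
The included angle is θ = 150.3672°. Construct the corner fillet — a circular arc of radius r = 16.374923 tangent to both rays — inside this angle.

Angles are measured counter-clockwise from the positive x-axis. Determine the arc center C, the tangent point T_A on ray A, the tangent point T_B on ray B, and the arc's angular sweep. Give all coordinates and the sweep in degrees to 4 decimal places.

bisector direction at 57.0441° = (0.543993,0.839090)
center distance |VC| = r/sin(θ/2) = 16.374923/sin(75.1836°) = 16.938111
C = V + |VC|·bis = (-15.0032,-8.6028)
T_A = V + ((C−V)·d_A)·d_A = V + 4.3315·d_A = (-20.1013,-24.1639)
T_B = V + ((C−V)·d_B)·d_B = V + 4.3315·d_B = (-27.1285,-19.6081)
sweep = 180° − θ = 29.6328°

center=(-15.0032,-8.6028) T_A=(-20.1013,-24.1639) T_B=(-27.1285,-19.6081) sweep=29.6328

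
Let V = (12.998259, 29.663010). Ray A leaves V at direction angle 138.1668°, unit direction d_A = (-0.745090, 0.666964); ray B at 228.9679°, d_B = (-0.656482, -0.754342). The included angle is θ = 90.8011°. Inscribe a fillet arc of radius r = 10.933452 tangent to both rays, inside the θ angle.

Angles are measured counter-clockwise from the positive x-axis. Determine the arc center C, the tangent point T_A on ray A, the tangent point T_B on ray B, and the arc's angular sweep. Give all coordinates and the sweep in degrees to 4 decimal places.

center=(-2.3273,28.7076) T_A=(4.9650,36.8540) T_B=(5.9203,21.5300) sweep=89.1989

bisector direction at 183.5674° = (-0.998062,-0.062222)
center distance |VC| = r/sin(θ/2) = 10.933452/sin(45.4006°) = 15.355265
C = V + |VC|·bis = (-2.3273,28.7076)
T_A = V + ((C−V)·d_A)·d_A = V + 10.7816·d_A = (4.9650,36.8540)
T_B = V + ((C−V)·d_B)·d_B = V + 10.7816·d_B = (5.9203,21.5300)
sweep = 180° − θ = 89.1989°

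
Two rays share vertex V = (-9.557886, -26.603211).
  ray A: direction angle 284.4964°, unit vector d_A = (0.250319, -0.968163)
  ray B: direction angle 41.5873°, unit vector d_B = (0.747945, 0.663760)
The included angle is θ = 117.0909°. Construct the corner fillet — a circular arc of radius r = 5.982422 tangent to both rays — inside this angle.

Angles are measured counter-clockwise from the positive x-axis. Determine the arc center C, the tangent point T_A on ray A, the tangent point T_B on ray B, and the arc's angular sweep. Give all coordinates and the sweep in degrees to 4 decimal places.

center=(-2.8499,-28.6487) T_A=(-8.6418,-30.1462) T_B=(-6.8208,-24.1742) sweep=62.9091

bisector direction at 343.0418° = (0.956518,-0.291673)
center distance |VC| = r/sin(θ/2) = 5.982422/sin(58.5455°) = 7.012943
C = V + |VC|·bis = (-2.8499,-28.6487)
T_A = V + ((C−V)·d_A)·d_A = V + 3.6595·d_A = (-8.6418,-30.1462)
T_B = V + ((C−V)·d_B)·d_B = V + 3.6595·d_B = (-6.8208,-24.1742)
sweep = 180° − θ = 62.9091°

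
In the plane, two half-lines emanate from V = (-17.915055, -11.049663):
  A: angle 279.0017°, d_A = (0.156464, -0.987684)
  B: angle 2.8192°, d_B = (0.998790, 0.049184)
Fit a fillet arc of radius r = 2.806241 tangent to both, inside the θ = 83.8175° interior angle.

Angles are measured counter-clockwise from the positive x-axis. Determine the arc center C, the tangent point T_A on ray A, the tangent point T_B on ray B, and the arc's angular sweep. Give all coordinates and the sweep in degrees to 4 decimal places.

bisector direction at 320.9105° = (0.776161,-0.630534)
center distance |VC| = r/sin(θ/2) = 2.806241/sin(41.9087°) = 4.201298
C = V + |VC|·bis = (-14.6542,-13.6987)
T_A = V + ((C−V)·d_A)·d_A = V + 3.1266·d_A = (-17.4258,-14.1378)
T_B = V + ((C−V)·d_B)·d_B = V + 3.1266·d_B = (-14.7922,-10.8959)
sweep = 180° − θ = 96.1825°

center=(-14.6542,-13.6987) T_A=(-17.4258,-14.1378) T_B=(-14.7922,-10.8959) sweep=96.1825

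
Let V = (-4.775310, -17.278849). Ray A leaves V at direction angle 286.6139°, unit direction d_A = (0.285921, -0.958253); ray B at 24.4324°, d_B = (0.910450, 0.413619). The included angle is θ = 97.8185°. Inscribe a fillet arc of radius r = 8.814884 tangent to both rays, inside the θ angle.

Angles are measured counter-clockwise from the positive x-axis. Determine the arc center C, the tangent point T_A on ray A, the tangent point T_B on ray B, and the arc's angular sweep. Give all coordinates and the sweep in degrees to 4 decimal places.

center=(5.8695,-22.1248) T_A=(-2.5774,-24.6451) T_B=(2.2235,-14.0993) sweep=82.1815

bisector direction at 335.5231° = (0.910129,-0.414326)
center distance |VC| = r/sin(θ/2) = 8.814884/sin(48.9093°) = 11.695954
C = V + |VC|·bis = (5.8695,-22.1248)
T_A = V + ((C−V)·d_A)·d_A = V + 7.6872·d_A = (-2.5774,-24.6451)
T_B = V + ((C−V)·d_B)·d_B = V + 7.6872·d_B = (2.2235,-14.0993)
sweep = 180° − θ = 82.1815°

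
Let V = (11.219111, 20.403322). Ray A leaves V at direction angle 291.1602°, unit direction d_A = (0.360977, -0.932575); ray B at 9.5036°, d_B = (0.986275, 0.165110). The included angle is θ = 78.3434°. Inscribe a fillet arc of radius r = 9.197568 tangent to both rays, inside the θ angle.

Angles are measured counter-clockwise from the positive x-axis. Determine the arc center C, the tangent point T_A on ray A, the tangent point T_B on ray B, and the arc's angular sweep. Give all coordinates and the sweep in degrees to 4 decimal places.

bisector direction at 330.3319° = (0.868907,-0.494975)
center distance |VC| = r/sin(θ/2) = 9.197568/sin(39.1717°) = 14.561260
C = V + |VC|·bis = (23.8715,13.1959)
T_A = V + ((C−V)·d_A)·d_A = V + 11.2887·d_A = (15.2941,9.8758)
T_B = V + ((C−V)·d_B)·d_B = V + 11.2887·d_B = (22.3529,22.2672)
sweep = 180° − θ = 101.6566°

center=(23.8715,13.1959) T_A=(15.2941,9.8758) T_B=(22.3529,22.2672) sweep=101.6566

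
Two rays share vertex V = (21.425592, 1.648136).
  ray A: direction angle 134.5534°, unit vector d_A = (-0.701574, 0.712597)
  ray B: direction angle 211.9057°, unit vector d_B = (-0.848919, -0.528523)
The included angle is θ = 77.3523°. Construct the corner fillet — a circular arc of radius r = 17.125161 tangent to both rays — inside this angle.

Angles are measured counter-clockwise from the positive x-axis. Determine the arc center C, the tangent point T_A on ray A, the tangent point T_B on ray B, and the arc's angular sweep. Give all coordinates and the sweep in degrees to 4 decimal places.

center=(-5.7872,4.8788) T_A=(6.4162,16.8934) T_B=(3.2639,-9.6590) sweep=102.6477

bisector direction at 173.2296° = (-0.993026,0.117892)
center distance |VC| = r/sin(θ/2) = 17.125161/sin(38.6761°) = 27.403864
C = V + |VC|·bis = (-5.7872,4.8788)
T_A = V + ((C−V)·d_A)·d_A = V + 21.3939·d_A = (6.4162,16.8934)
T_B = V + ((C−V)·d_B)·d_B = V + 21.3939·d_B = (3.2639,-9.6590)
sweep = 180° − θ = 102.6477°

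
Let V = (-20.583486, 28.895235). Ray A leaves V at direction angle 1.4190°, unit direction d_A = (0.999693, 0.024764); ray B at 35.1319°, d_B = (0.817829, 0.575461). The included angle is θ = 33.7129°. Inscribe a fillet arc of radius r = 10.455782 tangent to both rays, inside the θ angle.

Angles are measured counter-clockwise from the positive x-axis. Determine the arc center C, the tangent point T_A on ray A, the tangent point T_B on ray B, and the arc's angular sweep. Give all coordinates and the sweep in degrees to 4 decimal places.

bisector direction at 18.2754° = (0.949560,0.313586)
center distance |VC| = r/sin(θ/2) = 10.455782/sin(16.8564°) = 36.057548
C = V + |VC|·bis = (13.6553,40.2024)
T_A = V + ((C−V)·d_A)·d_A = V + 34.5083·d_A = (13.9142,29.7498)
T_B = V + ((C−V)·d_B)·d_B = V + 34.5083·d_B = (7.6384,48.7534)
sweep = 180° − θ = 146.2871°

center=(13.6553,40.2024) T_A=(13.9142,29.7498) T_B=(7.6384,48.7534) sweep=146.2871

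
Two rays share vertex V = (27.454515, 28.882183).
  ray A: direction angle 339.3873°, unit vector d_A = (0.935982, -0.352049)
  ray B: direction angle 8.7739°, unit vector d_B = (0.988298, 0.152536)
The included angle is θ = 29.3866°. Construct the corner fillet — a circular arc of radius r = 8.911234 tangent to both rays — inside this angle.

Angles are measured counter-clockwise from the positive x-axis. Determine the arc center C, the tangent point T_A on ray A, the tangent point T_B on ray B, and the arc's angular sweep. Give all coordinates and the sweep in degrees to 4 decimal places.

bisector direction at 354.0806° = (0.994668,-0.103129)
center distance |VC| = r/sin(θ/2) = 8.911234/sin(14.6933°) = 35.132724
C = V + |VC|·bis = (62.3999,25.2590)
T_A = V + ((C−V)·d_A)·d_A = V + 33.9838·d_A = (59.2627,16.9182)
T_B = V + ((C−V)·d_B)·d_B = V + 33.9838·d_B = (61.0406,34.0659)
sweep = 180° − θ = 150.6134°

center=(62.3999,25.2590) T_A=(59.2627,16.9182) T_B=(61.0406,34.0659) sweep=150.6134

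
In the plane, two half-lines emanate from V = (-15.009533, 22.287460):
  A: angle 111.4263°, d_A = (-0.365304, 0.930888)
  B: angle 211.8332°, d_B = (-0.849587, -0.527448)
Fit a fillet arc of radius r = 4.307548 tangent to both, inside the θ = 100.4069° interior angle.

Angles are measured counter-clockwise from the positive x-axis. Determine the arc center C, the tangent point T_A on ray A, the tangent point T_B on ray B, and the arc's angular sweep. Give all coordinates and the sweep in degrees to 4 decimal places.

bisector direction at 161.6298° = (-0.949040,0.315156)
center distance |VC| = r/sin(θ/2) = 4.307548/sin(50.2034°) = 5.606435
C = V + |VC|·bis = (-20.3303,24.0544)
T_A = V + ((C−V)·d_A)·d_A = V + 3.5885·d_A = (-16.3204,25.6279)
T_B = V + ((C−V)·d_B)·d_B = V + 3.5885·d_B = (-18.0583,20.3947)
sweep = 180° − θ = 79.5931°

center=(-20.3303,24.0544) T_A=(-16.3204,25.6279) T_B=(-18.0583,20.3947) sweep=79.5931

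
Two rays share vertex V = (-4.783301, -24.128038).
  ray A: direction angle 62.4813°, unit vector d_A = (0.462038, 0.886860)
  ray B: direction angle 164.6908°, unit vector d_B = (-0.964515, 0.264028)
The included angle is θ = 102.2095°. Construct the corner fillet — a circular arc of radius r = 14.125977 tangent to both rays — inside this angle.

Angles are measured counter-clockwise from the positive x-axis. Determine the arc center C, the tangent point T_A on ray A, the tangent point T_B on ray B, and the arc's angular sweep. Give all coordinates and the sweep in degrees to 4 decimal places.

bisector direction at 113.5861° = (-0.400126,0.916460)
center distance |VC| = r/sin(θ/2) = 14.125977/sin(51.1048°) = 18.149896
C = V + |VC|·bis = (-12.0455,-7.4944)
T_A = V + ((C−V)·d_A)·d_A = V + 11.3963·d_A = (0.4822,-14.0211)
T_B = V + ((C−V)·d_B)·d_B = V + 11.3963·d_B = (-15.7752,-21.1191)
sweep = 180° − θ = 77.7905°

center=(-12.0455,-7.4944) T_A=(0.4822,-14.0211) T_B=(-15.7752,-21.1191) sweep=77.7905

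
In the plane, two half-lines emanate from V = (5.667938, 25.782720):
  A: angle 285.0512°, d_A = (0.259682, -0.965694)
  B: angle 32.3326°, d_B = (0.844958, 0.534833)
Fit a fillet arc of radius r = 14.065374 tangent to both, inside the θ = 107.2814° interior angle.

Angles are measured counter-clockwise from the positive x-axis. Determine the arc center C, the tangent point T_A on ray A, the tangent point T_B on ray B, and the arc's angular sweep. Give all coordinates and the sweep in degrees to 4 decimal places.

bisector direction at 338.6919° = (0.931640,-0.363383)
center distance |VC| = r/sin(θ/2) = 14.065374/sin(53.6407°) = 17.465677
C = V + |VC|·bis = (21.9397,19.4360)
T_A = V + ((C−V)·d_A)·d_A = V + 10.3545·d_A = (8.3568,15.7835)
T_B = V + ((C−V)·d_B)·d_B = V + 10.3545·d_B = (14.4170,31.3206)
sweep = 180° − θ = 72.7186°

center=(21.9397,19.4360) T_A=(8.3568,15.7835) T_B=(14.4170,31.3206) sweep=72.7186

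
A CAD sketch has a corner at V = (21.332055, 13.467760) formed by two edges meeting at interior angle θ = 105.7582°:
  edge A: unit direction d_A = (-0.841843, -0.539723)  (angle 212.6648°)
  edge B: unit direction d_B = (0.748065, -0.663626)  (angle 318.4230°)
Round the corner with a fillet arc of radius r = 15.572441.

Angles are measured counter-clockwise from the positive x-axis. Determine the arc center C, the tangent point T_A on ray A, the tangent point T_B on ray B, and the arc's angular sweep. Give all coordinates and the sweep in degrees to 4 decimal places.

bisector direction at 265.5439° = (-0.077695,-0.996977)
center distance |VC| = r/sin(θ/2) = 15.572441/sin(52.8791°) = 19.529906
C = V + |VC|·bis = (19.8147,-6.0031)
T_A = V + ((C−V)·d_A)·d_A = V + 11.7863·d_A = (11.4099,7.1064)
T_B = V + ((C−V)·d_B)·d_B = V + 11.7863·d_B = (30.1490,5.6461)
sweep = 180° − θ = 74.2418°

center=(19.8147,-6.0031) T_A=(11.4099,7.1064) T_B=(30.1490,5.6461) sweep=74.2418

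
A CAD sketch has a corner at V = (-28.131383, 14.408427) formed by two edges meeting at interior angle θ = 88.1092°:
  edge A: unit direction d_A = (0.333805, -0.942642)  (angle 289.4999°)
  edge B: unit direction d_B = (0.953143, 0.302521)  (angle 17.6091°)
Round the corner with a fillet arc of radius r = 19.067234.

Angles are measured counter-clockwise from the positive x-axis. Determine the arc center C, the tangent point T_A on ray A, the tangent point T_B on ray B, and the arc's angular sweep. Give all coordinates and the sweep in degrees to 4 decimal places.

center=(-3.5795,2.1964) T_A=(-21.5531,-4.1683) T_B=(-9.3477,20.3702) sweep=91.8908

bisector direction at 333.5545° = (0.895358,-0.445346)
center distance |VC| = r/sin(θ/2) = 19.067234/sin(44.0546°) = 27.421314
C = V + |VC|·bis = (-3.5795,2.1964)
T_A = V + ((C−V)·d_A)·d_A = V + 19.7071·d_A = (-21.5531,-4.1683)
T_B = V + ((C−V)·d_B)·d_B = V + 19.7071·d_B = (-9.3477,20.3702)
sweep = 180° − θ = 91.8908°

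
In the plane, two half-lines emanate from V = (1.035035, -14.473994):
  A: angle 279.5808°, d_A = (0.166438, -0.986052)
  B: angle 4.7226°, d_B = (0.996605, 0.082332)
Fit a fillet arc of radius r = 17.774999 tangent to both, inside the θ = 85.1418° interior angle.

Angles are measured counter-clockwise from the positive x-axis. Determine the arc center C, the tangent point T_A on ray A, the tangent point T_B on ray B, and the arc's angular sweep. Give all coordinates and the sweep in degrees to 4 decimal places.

bisector direction at 322.1517° = (0.789638,-0.613573)
center distance |VC| = r/sin(θ/2) = 17.774999/sin(42.5709°) = 26.274864
C = V + |VC|·bis = (21.7827,-30.5955)
T_A = V + ((C−V)·d_A)·d_A = V + 19.3499·d_A = (4.2556,-33.5540)
T_B = V + ((C−V)·d_B)·d_B = V + 19.3499·d_B = (20.3192,-12.8809)
sweep = 180° − θ = 94.8582°

center=(21.7827,-30.5955) T_A=(4.2556,-33.5540) T_B=(20.3192,-12.8809) sweep=94.8582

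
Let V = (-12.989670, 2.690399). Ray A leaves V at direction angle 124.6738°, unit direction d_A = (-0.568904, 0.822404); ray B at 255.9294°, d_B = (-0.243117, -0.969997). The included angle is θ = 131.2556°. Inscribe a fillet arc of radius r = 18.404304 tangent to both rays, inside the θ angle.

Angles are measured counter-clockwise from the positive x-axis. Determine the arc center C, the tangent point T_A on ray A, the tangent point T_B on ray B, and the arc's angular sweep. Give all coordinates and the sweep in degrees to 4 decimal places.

bisector direction at 190.3016° = (-0.983880,-0.178830)
center distance |VC| = r/sin(θ/2) = 18.404304/sin(65.6278°) = 20.204882
C = V + |VC|·bis = (-32.8689,-0.9228)
T_A = V + ((C−V)·d_A)·d_A = V + 8.3378·d_A = (-17.7331,9.5474)
T_B = V + ((C−V)·d_B)·d_B = V + 8.3378·d_B = (-15.0167,-5.3972)
sweep = 180° − θ = 48.7444°

center=(-32.8689,-0.9228) T_A=(-17.7331,9.5474) T_B=(-15.0167,-5.3972) sweep=48.7444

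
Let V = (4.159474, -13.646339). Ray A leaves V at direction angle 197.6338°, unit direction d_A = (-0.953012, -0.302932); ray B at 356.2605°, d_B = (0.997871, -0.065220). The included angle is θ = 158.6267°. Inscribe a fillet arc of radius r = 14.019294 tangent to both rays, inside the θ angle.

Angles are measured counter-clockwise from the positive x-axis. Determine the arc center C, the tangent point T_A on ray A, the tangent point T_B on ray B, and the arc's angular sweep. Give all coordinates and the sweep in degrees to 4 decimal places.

bisector direction at 276.9472° = (0.120954,-0.992658)
center distance |VC| = r/sin(θ/2) = 14.019294/sin(79.3133°) = 14.266736
C = V + |VC|·bis = (5.8851,-27.8083)
T_A = V + ((C−V)·d_A)·d_A = V + 2.6456·d_A = (1.6382,-14.4478)
T_B = V + ((C−V)·d_B)·d_B = V + 2.6456·d_B = (6.7994,-13.8189)
sweep = 180° − θ = 21.3733°

center=(5.8851,-27.8083) T_A=(1.6382,-14.4478) T_B=(6.7994,-13.8189) sweep=21.3733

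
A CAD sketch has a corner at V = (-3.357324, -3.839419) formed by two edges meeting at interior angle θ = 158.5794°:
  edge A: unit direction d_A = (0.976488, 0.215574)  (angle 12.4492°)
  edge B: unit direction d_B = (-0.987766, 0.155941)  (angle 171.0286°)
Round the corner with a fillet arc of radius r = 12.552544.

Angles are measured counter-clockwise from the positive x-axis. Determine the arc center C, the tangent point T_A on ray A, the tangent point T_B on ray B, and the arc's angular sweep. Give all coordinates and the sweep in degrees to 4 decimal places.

bisector direction at 91.7389° = (-0.030345,0.999539)
center distance |VC| = r/sin(θ/2) = 12.552544/sin(79.2897°) = 12.775094
C = V + |VC|·bis = (-3.7450,8.9298)
T_A = V + ((C−V)·d_A)·d_A = V + 2.3742·d_A = (-1.0390,-3.3276)
T_B = V + ((C−V)·d_B)·d_B = V + 2.3742·d_B = (-5.7024,-3.4692)
sweep = 180° − θ = 21.4206°

center=(-3.7450,8.9298) T_A=(-1.0390,-3.3276) T_B=(-5.7024,-3.4692) sweep=21.4206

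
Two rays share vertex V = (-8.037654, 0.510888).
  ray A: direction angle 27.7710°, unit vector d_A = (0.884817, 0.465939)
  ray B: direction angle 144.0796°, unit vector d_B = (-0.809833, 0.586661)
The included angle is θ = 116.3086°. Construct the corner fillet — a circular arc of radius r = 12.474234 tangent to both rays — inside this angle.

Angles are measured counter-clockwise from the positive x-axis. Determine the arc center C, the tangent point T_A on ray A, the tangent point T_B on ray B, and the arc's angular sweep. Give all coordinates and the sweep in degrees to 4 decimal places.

bisector direction at 85.9253° = (0.071057,0.997472)
center distance |VC| = r/sin(θ/2) = 12.474234/sin(58.1543°) = 14.684689
C = V + |VC|·bis = (-6.9942,15.1585)
T_A = V + ((C−V)·d_A)·d_A = V + 7.7481·d_A = (-1.1820,4.1210)
T_B = V + ((C−V)·d_B)·d_B = V + 7.7481·d_B = (-14.3123,5.0564)
sweep = 180° − θ = 63.6914°

center=(-6.9942,15.1585) T_A=(-1.1820,4.1210) T_B=(-14.3123,5.0564) sweep=63.6914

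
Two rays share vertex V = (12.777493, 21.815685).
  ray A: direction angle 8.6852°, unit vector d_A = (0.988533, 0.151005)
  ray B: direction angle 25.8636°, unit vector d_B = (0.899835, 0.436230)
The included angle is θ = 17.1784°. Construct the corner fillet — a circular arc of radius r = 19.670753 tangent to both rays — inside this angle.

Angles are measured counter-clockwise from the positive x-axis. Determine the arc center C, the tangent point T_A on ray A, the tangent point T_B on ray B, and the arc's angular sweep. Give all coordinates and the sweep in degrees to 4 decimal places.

bisector direction at 17.2744° = (0.954894,0.296948)
center distance |VC| = r/sin(θ/2) = 19.670753/sin(8.5892°) = 131.710006
C = V + |VC|·bis = (138.5465,60.9267)
T_A = V + ((C−V)·d_A)·d_A = V + 130.2328·d_A = (141.5169,41.4816)
T_B = V + ((C−V)·d_B)·d_B = V + 130.2328·d_B = (129.9656,78.6272)
sweep = 180° − θ = 162.8216°

center=(138.5465,60.9267) T_A=(141.5169,41.4816) T_B=(129.9656,78.6272) sweep=162.8216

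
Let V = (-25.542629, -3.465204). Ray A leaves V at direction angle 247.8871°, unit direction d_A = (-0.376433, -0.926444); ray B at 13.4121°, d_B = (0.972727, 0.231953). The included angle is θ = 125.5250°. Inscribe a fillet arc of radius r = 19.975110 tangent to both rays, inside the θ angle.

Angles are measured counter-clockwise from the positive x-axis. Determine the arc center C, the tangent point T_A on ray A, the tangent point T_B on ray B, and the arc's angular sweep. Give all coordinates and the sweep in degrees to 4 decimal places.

bisector direction at 310.6496° = (0.651431,-0.758708)
center distance |VC| = r/sin(θ/2) = 19.975110/sin(62.7625°) = 22.466233
C = V + |VC|·bis = (-10.9074,-20.5105)
T_A = V + ((C−V)·d_A)·d_A = V + 10.2823·d_A = (-29.4132,-12.9912)
T_B = V + ((C−V)·d_B)·d_B = V + 10.2823·d_B = (-15.5407,-1.0802)
sweep = 180° − θ = 54.4750°

center=(-10.9074,-20.5105) T_A=(-29.4132,-12.9912) T_B=(-15.5407,-1.0802) sweep=54.4750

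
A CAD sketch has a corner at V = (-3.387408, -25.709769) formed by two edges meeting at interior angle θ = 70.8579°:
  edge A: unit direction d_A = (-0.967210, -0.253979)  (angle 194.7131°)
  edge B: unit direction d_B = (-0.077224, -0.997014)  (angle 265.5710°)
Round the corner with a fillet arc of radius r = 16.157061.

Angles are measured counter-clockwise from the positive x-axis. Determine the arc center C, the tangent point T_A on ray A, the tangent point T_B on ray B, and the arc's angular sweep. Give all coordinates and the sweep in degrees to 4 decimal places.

bisector direction at 230.1421° = (-0.640886,-0.767636)
center distance |VC| = r/sin(θ/2) = 16.157061/sin(35.4290°) = 27.871756
C = V + |VC|·bis = (-21.2500,-47.1051)
T_A = V + ((C−V)·d_A)·d_A = V + 22.7109·d_A = (-25.3536,-31.4779)
T_B = V + ((C−V)·d_B)·d_B = V + 22.7109·d_B = (-5.1412,-48.3528)
sweep = 180° − θ = 109.1421°

center=(-21.2500,-47.1051) T_A=(-25.3536,-31.4779) T_B=(-5.1412,-48.3528) sweep=109.1421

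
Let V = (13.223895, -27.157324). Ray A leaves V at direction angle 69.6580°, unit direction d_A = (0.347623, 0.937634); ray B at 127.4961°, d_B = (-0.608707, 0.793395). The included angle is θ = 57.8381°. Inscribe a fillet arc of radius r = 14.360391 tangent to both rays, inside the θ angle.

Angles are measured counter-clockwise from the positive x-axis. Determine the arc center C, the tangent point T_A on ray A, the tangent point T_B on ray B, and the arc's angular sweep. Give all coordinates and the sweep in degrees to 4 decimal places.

bisector direction at 98.5770° = (-0.149139,0.988816)
center distance |VC| = r/sin(θ/2) = 14.360391/sin(28.9190°) = 29.696402
C = V + |VC|·bis = (8.7950,2.2070)
T_A = V + ((C−V)·d_A)·d_A = V + 25.9934·d_A = (22.2598,-2.7850)
T_B = V + ((C−V)·d_B)·d_B = V + 25.9934·d_B = (-2.5985,-6.5343)
sweep = 180° − θ = 122.1619°

center=(8.7950,2.2070) T_A=(22.2598,-2.7850) T_B=(-2.5985,-6.5343) sweep=122.1619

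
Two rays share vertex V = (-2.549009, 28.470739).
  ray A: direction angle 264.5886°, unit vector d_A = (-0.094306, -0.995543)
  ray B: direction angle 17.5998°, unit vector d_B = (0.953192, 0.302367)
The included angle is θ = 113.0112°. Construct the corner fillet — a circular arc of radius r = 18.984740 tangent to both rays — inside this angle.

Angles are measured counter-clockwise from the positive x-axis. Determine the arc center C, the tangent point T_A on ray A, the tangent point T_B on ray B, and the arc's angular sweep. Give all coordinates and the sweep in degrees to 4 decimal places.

bisector direction at 321.0942° = (0.778180,-0.628042)
center distance |VC| = r/sin(θ/2) = 18.984740/sin(56.5056°) = 22.765121
C = V + |VC|·bis = (15.1663,14.1733)
T_A = V + ((C−V)·d_A)·d_A = V + 12.5631·d_A = (-3.7338,15.9637)
T_B = V + ((C−V)·d_B)·d_B = V + 12.5631·d_B = (9.4260,32.2694)
sweep = 180° − θ = 66.9888°

center=(15.1663,14.1733) T_A=(-3.7338,15.9637) T_B=(9.4260,32.2694) sweep=66.9888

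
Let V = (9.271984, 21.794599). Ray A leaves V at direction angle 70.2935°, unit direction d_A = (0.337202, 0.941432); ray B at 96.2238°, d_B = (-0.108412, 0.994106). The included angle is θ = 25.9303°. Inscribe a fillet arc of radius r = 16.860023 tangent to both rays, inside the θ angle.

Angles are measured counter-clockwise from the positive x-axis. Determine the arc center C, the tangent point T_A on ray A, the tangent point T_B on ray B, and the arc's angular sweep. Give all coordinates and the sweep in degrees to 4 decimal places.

center=(18.0934,96.4228) T_A=(33.9660,90.7375) T_B=(1.3327,94.5949) sweep=154.0697

bisector direction at 83.2587° = (0.117387,0.993086)
center distance |VC| = r/sin(θ/2) = 16.860023/sin(12.9651°) = 75.147739
C = V + |VC|·bis = (18.0934,96.4228)
T_A = V + ((C−V)·d_A)·d_A = V + 73.2320·d_A = (33.9660,90.7375)
T_B = V + ((C−V)·d_B)·d_B = V + 73.2320·d_B = (1.3327,94.5949)
sweep = 180° − θ = 154.0697°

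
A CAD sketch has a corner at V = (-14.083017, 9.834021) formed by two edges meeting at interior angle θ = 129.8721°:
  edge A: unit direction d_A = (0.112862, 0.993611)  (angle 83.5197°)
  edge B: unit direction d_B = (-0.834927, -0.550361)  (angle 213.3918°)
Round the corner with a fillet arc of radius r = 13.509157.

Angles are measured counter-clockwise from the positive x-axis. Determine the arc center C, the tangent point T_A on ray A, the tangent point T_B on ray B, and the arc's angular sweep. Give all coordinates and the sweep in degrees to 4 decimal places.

center=(-26.7928,17.6361) T_A=(-13.3700,16.1114) T_B=(-19.3579,6.3570) sweep=50.1279

bisector direction at 148.4558° = (-0.852236,0.523157)
center distance |VC| = r/sin(θ/2) = 13.509157/sin(64.9360°) = 14.913477
C = V + |VC|·bis = (-26.7928,17.6361)
T_A = V + ((C−V)·d_A)·d_A = V + 6.3178·d_A = (-13.3700,16.1114)
T_B = V + ((C−V)·d_B)·d_B = V + 6.3178·d_B = (-19.3579,6.3570)
sweep = 180° − θ = 50.1279°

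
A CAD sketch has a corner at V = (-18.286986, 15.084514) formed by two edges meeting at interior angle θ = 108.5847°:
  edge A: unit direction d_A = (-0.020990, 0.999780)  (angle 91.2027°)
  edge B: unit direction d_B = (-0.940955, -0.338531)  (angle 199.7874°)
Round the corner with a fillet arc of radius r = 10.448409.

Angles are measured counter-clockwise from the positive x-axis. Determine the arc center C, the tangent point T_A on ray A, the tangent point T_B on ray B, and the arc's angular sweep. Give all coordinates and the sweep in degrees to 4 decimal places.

bisector direction at 145.4950° = (-0.824077,0.566477)
center distance |VC| = r/sin(θ/2) = 10.448409/sin(54.2923°) = 12.867410
C = V + |VC|·bis = (-28.8907,22.3736)
T_A = V + ((C−V)·d_A)·d_A = V + 7.5101·d_A = (-18.4446,22.5929)
T_B = V + ((C−V)·d_B)·d_B = V + 7.5101·d_B = (-25.3536,12.5421)
sweep = 180° − θ = 71.4153°

center=(-28.8907,22.3736) T_A=(-18.4446,22.5929) T_B=(-25.3536,12.5421) sweep=71.4153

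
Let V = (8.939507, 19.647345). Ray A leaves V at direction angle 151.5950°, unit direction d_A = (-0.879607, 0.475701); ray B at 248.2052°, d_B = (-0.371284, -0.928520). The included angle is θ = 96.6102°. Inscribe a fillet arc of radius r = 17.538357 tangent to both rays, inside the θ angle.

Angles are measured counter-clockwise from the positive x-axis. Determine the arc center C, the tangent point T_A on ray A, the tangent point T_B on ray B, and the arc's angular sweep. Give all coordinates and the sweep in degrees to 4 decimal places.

center=(-13.1459,11.6525) T_A=(-4.8029,27.0794) T_B=(3.1388,5.1408) sweep=83.3898

bisector direction at 199.9001° = (-0.940288,-0.340381)
center distance |VC| = r/sin(θ/2) = 17.538357/sin(48.3051°) = 23.487904
C = V + |VC|·bis = (-13.1459,11.6525)
T_A = V + ((C−V)·d_A)·d_A = V + 15.6233·d_A = (-4.8029,27.0794)
T_B = V + ((C−V)·d_B)·d_B = V + 15.6233·d_B = (3.1388,5.1408)
sweep = 180° − θ = 83.3898°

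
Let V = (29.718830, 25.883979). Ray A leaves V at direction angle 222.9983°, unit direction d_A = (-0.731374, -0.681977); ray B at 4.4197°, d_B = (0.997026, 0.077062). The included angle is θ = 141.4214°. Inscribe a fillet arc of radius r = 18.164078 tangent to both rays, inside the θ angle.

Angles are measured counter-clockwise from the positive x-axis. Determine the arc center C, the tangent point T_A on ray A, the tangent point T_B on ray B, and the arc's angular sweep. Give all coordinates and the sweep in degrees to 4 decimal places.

center=(37.4568,8.2638) T_A=(25.0694,21.5485) T_B=(36.0571,26.3739) sweep=38.5786

bisector direction at 293.7090° = (0.402092,-0.915599)
center distance |VC| = r/sin(θ/2) = 18.164078/sin(70.7107°) = 19.244408
C = V + |VC|·bis = (37.4568,8.2638)
T_A = V + ((C−V)·d_A)·d_A = V + 6.3572·d_A = (25.0694,21.5485)
T_B = V + ((C−V)·d_B)·d_B = V + 6.3572·d_B = (36.0571,26.3739)
sweep = 180° − θ = 38.5786°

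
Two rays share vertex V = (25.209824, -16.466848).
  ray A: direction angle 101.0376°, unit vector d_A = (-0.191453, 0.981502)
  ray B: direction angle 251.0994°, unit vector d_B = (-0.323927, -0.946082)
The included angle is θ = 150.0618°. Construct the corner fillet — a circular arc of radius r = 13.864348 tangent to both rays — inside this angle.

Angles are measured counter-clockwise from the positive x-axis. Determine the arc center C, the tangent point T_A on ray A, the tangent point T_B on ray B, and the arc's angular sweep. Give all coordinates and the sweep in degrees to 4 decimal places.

bisector direction at 176.0685° = (-0.997647,0.068564)
center distance |VC| = r/sin(θ/2) = 13.864348/sin(75.0309°) = 14.351357
C = V + |VC|·bis = (10.8922,-15.4829)
T_A = V + ((C−V)·d_A)·d_A = V + 3.7069·d_A = (24.5001,-12.8285)
T_B = V + ((C−V)·d_B)·d_B = V + 3.7069·d_B = (24.0090,-19.9739)
sweep = 180° − θ = 29.9382°

center=(10.8922,-15.4829) T_A=(24.5001,-12.8285) T_B=(24.0090,-19.9739) sweep=29.9382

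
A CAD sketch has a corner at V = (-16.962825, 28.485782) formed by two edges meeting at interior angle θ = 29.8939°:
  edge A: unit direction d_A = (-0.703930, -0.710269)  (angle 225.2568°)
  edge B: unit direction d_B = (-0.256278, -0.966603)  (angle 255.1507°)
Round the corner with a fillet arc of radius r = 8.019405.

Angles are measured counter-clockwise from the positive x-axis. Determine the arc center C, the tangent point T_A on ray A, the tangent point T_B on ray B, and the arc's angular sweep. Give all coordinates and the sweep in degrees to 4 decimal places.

center=(-32.4130,1.5042) T_A=(-38.1089,7.1493) T_B=(-24.6614,-0.5510) sweep=150.1061

bisector direction at 240.2037° = (-0.496917,-0.867798)
center distance |VC| = r/sin(θ/2) = 8.019405/sin(14.9469°) = 31.092053
C = V + |VC|·bis = (-32.4130,1.5042)
T_A = V + ((C−V)·d_A)·d_A = V + 30.0401·d_A = (-38.1089,7.1493)
T_B = V + ((C−V)·d_B)·d_B = V + 30.0401·d_B = (-24.6614,-0.5510)
sweep = 180° − θ = 150.1061°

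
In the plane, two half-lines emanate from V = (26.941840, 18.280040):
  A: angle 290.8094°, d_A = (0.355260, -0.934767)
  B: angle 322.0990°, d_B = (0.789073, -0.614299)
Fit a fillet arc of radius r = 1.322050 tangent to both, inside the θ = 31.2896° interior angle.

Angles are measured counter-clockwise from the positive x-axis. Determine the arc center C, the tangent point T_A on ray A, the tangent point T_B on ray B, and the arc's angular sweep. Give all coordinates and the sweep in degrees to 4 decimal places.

center=(29.8548,14.3369) T_A=(28.6190,13.8672) T_B=(30.6669,15.3801) sweep=148.7104

bisector direction at 306.4542° = (0.594180,-0.804332)
center distance |VC| = r/sin(θ/2) = 1.322050/sin(15.6448°) = 4.902422
C = V + |VC|·bis = (29.8548,14.3369)
T_A = V + ((C−V)·d_A)·d_A = V + 4.7208·d_A = (28.6190,13.8672)
T_B = V + ((C−V)·d_B)·d_B = V + 4.7208·d_B = (30.6669,15.3801)
sweep = 180° − θ = 148.7104°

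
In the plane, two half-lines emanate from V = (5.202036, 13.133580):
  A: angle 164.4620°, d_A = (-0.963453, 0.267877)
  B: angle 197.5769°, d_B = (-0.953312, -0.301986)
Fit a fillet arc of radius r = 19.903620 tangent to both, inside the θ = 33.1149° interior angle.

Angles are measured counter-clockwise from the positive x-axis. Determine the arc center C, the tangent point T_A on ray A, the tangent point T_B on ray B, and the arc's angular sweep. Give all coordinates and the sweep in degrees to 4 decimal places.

bisector direction at 181.0195° = (-0.999842,-0.017792)
center distance |VC| = r/sin(θ/2) = 19.903620/sin(16.5574°) = 69.842997
C = V + |VC|·bis = (-64.6299,11.8909)
T_A = V + ((C−V)·d_A)·d_A = V + 66.9469·d_A = (-59.2982,31.0671)
T_B = V + ((C−V)·d_B)·d_B = V + 66.9469·d_B = (-58.6193,-7.0834)
sweep = 180° − θ = 146.8851°

center=(-64.6299,11.8909) T_A=(-59.2982,31.0671) T_B=(-58.6193,-7.0834) sweep=146.8851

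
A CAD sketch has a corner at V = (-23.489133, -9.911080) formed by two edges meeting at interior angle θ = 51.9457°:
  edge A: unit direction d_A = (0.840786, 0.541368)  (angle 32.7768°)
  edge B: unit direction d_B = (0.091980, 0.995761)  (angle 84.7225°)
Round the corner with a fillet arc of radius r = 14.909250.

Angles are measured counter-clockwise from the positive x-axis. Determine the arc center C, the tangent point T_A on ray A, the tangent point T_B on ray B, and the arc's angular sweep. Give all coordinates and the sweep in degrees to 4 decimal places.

center=(-5.8280,19.1931) T_A=(2.2434,6.6576) T_B=(-20.6741,20.5645) sweep=128.0543

bisector direction at 58.7497° = (0.518778,0.854909)
center distance |VC| = r/sin(θ/2) = 14.909250/sin(25.9729°) = 34.043643
C = V + |VC|·bis = (-5.8280,19.1931)
T_A = V + ((C−V)·d_A)·d_A = V + 30.6053·d_A = (2.2434,6.6576)
T_B = V + ((C−V)·d_B)·d_B = V + 30.6053·d_B = (-20.6741,20.5645)
sweep = 180° − θ = 128.0543°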